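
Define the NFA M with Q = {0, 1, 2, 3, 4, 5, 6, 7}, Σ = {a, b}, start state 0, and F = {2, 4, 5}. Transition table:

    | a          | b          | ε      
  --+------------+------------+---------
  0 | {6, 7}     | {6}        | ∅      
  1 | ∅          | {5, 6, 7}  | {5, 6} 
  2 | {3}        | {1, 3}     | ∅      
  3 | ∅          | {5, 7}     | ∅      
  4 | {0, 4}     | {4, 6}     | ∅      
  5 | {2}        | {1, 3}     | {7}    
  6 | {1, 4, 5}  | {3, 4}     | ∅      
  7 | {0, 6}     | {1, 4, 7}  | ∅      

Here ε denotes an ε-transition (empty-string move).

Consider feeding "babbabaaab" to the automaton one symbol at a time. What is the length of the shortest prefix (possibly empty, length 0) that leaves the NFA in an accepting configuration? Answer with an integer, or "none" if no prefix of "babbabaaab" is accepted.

2

Start in {0}.
Read 'b': {0} → {6}.
Read 'a': {6} → {1, 4, 5, 6, 7}.
None of the earlier sets intersect F, but {1, 4, 5, 6, 7} does.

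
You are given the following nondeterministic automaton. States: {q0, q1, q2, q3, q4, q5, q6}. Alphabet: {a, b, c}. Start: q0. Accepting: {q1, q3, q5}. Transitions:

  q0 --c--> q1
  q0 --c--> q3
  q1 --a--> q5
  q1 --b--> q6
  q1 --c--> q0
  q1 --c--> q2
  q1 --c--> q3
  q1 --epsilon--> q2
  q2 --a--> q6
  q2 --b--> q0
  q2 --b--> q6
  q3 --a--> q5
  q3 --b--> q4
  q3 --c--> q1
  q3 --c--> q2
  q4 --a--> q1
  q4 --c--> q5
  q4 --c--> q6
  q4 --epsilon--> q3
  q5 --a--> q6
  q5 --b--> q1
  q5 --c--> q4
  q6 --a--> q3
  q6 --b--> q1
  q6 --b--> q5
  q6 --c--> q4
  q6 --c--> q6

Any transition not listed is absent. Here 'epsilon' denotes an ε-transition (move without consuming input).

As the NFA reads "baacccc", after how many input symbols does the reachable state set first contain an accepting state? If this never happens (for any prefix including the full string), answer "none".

none

Start in {q0}.
Read 'b': {q0} → ∅.
The set is empty and remains empty for the remaining 6 symbols.
No reachable set along the way intersects F.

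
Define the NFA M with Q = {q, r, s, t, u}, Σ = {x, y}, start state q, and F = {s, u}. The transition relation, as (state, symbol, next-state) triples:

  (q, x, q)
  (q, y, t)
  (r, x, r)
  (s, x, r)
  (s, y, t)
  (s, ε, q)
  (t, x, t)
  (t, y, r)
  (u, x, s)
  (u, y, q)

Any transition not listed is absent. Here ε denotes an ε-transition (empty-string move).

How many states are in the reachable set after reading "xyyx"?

1

Start in {q}.
Read 'x': q→{q}; now {q}.
Read 'y': q→{t}; now {t}.
Read 'y': t→{r}; now {r}.
Read 'x': r→{r}; now {r}.
That set has 1 state.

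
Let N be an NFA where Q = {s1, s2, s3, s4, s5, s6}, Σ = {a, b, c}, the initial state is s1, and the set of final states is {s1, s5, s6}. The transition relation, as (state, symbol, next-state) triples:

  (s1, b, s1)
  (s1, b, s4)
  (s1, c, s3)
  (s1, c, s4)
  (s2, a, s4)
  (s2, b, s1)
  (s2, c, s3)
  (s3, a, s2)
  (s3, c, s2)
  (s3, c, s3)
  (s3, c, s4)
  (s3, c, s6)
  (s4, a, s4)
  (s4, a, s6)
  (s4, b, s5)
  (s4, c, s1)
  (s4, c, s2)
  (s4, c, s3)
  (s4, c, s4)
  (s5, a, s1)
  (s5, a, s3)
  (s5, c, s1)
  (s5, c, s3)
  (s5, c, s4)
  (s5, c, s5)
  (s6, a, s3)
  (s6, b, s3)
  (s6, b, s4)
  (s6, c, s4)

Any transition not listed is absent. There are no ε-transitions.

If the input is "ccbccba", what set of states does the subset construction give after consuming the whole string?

Start in {s1}.
Read 'c': s1→{s3, s4}; now {s3, s4}.
Read 'c': s3→{s2, s3, s4, s6}, s4→{s1, s2, s3, s4}; now {s1, s2, s3, s4, s6}.
Read 'b': s1→{s1, s4}, s2→{s1}, s3→∅, s4→{s5}, s6→{s3, s4}; now {s1, s3, s4, s5}.
Read 'c': s1→{s3, s4}, s3→{s2, s3, s4, s6}, s4→{s1, s2, s3, s4}, s5→{s1, s3, s4, s5}; now {s1, s2, s3, s4, s5, s6}.
Read 'c': s1→{s3, s4}, s2→{s3}, s3→{s2, s3, s4, s6}, s4→{s1, s2, s3, s4}, s5→{s1, s3, s4, s5}, s6→{s4}; now {s1, s2, s3, s4, s5, s6}.
Read 'b': s1→{s1, s4}, s2→{s1}, s3→∅, s4→{s5}, s5→∅, s6→{s3, s4}; now {s1, s3, s4, s5}.
Read 'a': s1→∅, s3→{s2}, s4→{s4, s6}, s5→{s1, s3}; now {s1, s2, s3, s4, s6}.

{s1, s2, s3, s4, s6}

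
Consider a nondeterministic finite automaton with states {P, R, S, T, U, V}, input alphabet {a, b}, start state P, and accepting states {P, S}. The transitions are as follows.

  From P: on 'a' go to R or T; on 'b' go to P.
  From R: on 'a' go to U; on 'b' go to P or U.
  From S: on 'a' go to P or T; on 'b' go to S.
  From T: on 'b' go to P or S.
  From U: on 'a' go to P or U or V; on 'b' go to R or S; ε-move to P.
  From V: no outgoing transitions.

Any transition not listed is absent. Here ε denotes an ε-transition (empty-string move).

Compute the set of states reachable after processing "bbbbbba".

{R, T}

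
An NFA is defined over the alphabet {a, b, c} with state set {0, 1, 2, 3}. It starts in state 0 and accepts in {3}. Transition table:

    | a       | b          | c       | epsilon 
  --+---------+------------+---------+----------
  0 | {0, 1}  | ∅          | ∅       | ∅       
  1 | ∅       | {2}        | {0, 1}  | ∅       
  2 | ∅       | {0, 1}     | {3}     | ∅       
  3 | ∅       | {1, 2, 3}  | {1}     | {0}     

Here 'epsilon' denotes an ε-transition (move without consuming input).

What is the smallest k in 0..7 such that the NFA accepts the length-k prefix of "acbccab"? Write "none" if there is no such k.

4

Start in {0}.
Read 'a': {0} → {0, 1}.
Read 'c': {0, 1} → {0, 1}.
Read 'b': {0, 1} → {2}.
Read 'c': {2} → {0, 3}.
None of the earlier sets intersect F, but {0, 3} does.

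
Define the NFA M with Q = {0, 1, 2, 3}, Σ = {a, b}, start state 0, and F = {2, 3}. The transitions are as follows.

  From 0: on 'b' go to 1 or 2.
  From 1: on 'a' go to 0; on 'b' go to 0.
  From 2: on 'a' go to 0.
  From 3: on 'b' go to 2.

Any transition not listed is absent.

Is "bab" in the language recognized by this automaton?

Start in {0}.
Read 'b': {0} → {1, 2}.
Read 'a': {1, 2} → {0}.
Read 'b': {0} → {1, 2}.
The final set {1, 2} contains the accepting state 2.

Yes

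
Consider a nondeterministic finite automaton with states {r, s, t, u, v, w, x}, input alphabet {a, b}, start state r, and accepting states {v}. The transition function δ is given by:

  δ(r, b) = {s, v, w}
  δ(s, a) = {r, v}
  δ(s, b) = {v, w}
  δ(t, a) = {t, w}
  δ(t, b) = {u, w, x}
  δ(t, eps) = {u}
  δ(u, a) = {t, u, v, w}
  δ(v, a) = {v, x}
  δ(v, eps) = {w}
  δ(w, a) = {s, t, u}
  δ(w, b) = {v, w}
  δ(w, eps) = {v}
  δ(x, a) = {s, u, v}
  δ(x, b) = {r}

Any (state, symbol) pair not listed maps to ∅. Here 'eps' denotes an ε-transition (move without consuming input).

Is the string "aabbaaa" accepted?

Start in {r}.
Read 'a': {r} → ∅.
The set is empty and remains empty for the remaining 6 symbols.
The final set ∅ contains no accepting state.

No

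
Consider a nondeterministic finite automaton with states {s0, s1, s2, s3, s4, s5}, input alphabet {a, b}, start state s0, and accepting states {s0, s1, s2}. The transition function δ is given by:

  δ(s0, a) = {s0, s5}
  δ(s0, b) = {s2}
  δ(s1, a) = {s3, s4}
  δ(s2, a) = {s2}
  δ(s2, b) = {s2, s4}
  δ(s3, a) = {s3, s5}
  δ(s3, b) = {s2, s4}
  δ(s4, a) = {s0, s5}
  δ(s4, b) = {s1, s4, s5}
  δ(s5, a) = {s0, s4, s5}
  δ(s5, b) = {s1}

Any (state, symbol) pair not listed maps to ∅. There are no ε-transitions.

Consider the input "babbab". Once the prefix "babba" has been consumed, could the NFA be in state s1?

No

Start in {s0}.
Read 'b': {s0} → {s2}.
Read 'a': {s2} → {s2}.
Read 'b': {s2} → {s2, s4}.
Read 'b': {s2, s4} → {s1, s2, s4, s5}.
Read 'a': {s1, s2, s4, s5} → {s0, s2, s3, s4, s5}.
State s1 is not in {s0, s2, s3, s4, s5}.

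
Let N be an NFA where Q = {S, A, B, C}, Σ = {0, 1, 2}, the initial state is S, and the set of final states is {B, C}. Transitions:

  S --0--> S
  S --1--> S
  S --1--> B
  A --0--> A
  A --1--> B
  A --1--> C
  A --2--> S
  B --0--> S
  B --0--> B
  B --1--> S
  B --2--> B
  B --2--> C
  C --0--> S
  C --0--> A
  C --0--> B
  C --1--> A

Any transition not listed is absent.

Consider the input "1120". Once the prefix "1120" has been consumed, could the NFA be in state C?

No

Start in {S}.
Read '1': {S} → {S, B}.
Read '1': {S, B} → {S, B}.
Read '2': {S, B} → {B, C}.
Read '0': {B, C} → {S, A, B}.
State C is not in {S, A, B}.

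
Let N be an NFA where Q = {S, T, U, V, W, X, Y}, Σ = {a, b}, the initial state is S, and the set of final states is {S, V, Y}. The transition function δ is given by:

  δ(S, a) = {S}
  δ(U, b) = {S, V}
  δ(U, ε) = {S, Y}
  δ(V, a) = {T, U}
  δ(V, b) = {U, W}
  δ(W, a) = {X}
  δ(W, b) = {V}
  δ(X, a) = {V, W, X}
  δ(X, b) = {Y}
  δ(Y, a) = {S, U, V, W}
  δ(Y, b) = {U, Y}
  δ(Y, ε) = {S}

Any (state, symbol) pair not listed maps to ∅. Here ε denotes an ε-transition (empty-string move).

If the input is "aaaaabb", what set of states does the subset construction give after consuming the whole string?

∅

Start in {S}.
Read 'a': S→{S}; now {S}.
Read 'a': S→{S}; now {S}.
Read 'a': S→{S}; now {S}.
Read 'a': S→{S}; now {S}.
Read 'a': S→{S}; now {S}.
Read 'b': S→∅; now ∅.
The set is empty and remains empty for the remaining 1 symbol.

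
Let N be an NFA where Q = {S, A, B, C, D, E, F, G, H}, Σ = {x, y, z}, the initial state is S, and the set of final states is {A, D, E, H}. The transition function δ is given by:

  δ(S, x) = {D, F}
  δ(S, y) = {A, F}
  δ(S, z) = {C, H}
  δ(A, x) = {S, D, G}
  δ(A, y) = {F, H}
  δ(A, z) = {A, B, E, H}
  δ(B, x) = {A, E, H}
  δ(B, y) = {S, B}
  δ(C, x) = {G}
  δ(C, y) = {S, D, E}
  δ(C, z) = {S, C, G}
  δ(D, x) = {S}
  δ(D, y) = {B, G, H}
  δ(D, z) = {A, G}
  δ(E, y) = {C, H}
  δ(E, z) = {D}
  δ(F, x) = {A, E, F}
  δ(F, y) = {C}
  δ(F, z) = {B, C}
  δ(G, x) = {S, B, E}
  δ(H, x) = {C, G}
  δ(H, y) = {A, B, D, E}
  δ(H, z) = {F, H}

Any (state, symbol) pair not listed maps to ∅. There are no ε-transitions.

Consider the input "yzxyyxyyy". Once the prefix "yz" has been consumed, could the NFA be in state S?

Start in {S}.
Read 'y': {S} → {A, F}.
Read 'z': {A, F} → {A, B, C, E, H}.
State S is not in {A, B, C, E, H}.

No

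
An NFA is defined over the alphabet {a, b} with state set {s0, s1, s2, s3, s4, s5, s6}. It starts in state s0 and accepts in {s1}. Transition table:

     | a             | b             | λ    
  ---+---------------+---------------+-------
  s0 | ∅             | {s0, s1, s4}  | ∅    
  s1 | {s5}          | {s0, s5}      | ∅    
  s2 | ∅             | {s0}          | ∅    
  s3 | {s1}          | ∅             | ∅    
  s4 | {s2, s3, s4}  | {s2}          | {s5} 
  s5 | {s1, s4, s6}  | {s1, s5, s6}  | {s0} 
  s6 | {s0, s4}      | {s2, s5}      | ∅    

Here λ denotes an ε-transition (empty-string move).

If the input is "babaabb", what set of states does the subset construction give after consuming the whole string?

{s0, s1, s2, s4, s5, s6}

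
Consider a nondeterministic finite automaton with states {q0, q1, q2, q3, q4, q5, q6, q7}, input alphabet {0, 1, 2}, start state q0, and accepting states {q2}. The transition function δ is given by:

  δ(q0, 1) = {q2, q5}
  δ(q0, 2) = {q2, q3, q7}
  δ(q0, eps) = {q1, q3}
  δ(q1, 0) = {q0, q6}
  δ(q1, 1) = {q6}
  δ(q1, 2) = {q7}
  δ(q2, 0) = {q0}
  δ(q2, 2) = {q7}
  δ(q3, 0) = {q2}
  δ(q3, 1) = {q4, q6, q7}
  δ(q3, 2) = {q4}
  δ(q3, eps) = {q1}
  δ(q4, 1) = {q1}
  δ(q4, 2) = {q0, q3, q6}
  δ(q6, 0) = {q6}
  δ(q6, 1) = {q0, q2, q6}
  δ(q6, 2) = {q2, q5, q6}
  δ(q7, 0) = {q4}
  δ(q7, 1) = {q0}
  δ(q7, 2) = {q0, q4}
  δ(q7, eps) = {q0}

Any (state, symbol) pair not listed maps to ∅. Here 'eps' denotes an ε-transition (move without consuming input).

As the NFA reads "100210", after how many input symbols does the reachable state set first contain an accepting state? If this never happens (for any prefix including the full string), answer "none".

1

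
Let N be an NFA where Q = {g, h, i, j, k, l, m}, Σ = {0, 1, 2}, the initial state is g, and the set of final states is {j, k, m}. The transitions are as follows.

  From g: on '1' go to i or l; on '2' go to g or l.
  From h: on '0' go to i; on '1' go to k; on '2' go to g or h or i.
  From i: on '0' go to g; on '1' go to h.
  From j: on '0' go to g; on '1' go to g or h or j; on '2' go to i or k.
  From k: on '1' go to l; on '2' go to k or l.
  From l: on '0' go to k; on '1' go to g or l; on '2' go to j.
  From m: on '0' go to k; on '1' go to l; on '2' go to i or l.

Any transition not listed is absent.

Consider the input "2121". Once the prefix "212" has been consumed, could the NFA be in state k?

Start in {g}.
Read '2': {g} → {g, l}.
Read '1': {g, l} → {g, i, l}.
Read '2': {g, i, l} → {g, j, l}.
State k is not in {g, j, l}.

No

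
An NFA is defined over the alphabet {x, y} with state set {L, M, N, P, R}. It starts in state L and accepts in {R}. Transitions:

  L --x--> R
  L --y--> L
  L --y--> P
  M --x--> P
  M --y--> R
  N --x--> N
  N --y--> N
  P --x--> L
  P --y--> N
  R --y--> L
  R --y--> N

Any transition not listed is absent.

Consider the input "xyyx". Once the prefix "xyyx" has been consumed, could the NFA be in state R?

Yes

Start in {L}.
Read 'x': {L} → {R}.
Read 'y': {R} → {L, N}.
Read 'y': {L, N} → {L, N, P}.
Read 'x': {L, N, P} → {L, N, R}.
State R is in {L, N, R}.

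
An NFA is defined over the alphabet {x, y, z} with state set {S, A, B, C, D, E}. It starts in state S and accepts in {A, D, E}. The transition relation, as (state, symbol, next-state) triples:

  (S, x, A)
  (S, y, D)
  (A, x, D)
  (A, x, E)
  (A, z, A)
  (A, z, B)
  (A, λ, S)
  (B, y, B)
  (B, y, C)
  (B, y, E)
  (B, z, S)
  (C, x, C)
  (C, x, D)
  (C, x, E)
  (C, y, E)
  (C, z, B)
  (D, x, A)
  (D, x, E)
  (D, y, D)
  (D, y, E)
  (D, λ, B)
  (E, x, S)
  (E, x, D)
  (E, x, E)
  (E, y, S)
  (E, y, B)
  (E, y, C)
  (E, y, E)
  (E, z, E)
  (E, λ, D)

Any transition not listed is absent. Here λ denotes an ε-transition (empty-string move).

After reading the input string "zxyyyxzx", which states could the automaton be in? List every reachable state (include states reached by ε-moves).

Start in {S}.
Read 'z': {S} → ∅.
The set is empty and remains empty for the remaining 7 symbols.

∅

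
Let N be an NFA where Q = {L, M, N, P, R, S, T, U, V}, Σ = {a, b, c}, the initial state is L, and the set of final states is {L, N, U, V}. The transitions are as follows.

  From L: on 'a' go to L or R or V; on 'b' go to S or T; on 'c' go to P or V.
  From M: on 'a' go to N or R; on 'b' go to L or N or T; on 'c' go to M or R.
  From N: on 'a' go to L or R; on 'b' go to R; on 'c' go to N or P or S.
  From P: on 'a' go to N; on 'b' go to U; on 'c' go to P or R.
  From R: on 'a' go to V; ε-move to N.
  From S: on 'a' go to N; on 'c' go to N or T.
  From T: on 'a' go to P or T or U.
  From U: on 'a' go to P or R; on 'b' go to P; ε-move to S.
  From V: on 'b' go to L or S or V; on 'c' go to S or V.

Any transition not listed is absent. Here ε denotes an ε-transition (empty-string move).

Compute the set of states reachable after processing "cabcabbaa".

Start in {L}.
Read 'c': {L} → {P, V}.
Read 'a': {P, V} → {N}.
Read 'b': {N} → {N, R}.
Read 'c': {N, R} → {N, P, S}.
Read 'a': {N, P, S} → {L, N, R}.
Read 'b': {L, N, R} → {N, R, S, T}.
Read 'b': {N, R, S, T} → {N, R}.
Read 'a': {N, R} → {L, N, R, V}.
Read 'a': {L, N, R, V} → {L, N, R, V}.

{L, N, R, V}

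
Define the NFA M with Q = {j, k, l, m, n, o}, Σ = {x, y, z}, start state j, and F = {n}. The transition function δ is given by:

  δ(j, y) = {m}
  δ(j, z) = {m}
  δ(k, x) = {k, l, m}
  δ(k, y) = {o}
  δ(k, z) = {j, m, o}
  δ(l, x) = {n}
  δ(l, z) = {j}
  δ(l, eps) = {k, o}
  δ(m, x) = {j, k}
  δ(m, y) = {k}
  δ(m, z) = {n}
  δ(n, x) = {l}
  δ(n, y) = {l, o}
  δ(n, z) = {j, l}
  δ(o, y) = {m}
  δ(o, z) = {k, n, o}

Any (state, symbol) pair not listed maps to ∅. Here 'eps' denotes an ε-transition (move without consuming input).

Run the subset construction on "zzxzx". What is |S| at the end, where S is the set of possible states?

5

Start in {j}.
Read 'z': {j} → {m}.
Read 'z': {m} → {n}.
Read 'x': {n} → {k, l, o}.
Read 'z': {k, l, o} → {j, k, m, n, o}.
Read 'x': {j, k, m, n, o} → {j, k, l, m, o}.
That set has 5 states.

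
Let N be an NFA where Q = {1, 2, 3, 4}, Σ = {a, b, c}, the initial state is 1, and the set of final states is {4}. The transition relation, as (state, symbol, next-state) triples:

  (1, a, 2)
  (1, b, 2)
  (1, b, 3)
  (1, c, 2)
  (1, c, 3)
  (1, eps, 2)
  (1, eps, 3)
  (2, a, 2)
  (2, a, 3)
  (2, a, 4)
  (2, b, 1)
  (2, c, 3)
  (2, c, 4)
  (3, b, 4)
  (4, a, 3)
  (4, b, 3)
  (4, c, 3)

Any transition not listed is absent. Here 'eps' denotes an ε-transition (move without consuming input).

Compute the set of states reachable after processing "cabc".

Start: ε-closure({1}) = {1, 2, 3}.
Read 'c': {1, 2, 3} → {2, 3, 4}.
Read 'a': {2, 3, 4} → {2, 3, 4}.
Read 'b': {2, 3, 4} → {1, 2, 3, 4}.
Read 'c': {1, 2, 3, 4} → {2, 3, 4}.

{2, 3, 4}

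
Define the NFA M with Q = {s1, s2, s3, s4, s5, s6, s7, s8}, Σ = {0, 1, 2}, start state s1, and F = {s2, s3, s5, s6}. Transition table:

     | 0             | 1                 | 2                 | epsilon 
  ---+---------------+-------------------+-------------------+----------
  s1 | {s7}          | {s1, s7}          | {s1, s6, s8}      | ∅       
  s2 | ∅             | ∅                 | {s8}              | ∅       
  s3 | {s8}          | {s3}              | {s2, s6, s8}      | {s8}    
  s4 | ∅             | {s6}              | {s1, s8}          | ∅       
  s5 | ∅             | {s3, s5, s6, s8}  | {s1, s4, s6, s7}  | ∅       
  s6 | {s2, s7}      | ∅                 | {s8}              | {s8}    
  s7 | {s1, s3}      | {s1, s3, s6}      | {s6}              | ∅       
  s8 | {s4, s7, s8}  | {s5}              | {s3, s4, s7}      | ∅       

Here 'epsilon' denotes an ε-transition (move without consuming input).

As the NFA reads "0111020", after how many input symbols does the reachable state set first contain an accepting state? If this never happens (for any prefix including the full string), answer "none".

2

Start in {s1}.
Read '0': {s1} → {s7}.
Read '1': {s7} → {s1, s3, s6, s8}.
None of the earlier sets intersect F, but {s1, s3, s6, s8} does.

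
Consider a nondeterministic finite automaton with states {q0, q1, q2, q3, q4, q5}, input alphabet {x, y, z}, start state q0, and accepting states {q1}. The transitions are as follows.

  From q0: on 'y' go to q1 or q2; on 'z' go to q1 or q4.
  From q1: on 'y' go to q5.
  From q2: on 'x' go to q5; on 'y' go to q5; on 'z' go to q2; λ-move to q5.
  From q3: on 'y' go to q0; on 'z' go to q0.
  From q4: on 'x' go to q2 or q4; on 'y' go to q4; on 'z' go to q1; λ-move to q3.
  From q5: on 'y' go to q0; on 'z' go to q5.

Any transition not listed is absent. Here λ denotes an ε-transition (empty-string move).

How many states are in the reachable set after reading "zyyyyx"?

Start in {q0}.
Read 'z': {q0} → {q1, q3, q4}.
Read 'y': {q1, q3, q4} → {q0, q3, q4, q5}.
Read 'y': {q0, q3, q4, q5} → {q0, q1, q2, q3, q4, q5}.
Read 'y': {q0, q1, q2, q3, q4, q5} → {q0, q1, q2, q3, q4, q5}.
Read 'y': {q0, q1, q2, q3, q4, q5} → {q0, q1, q2, q3, q4, q5}.
Read 'x': {q0, q1, q2, q3, q4, q5} → {q2, q3, q4, q5}.
That set has 4 states.

4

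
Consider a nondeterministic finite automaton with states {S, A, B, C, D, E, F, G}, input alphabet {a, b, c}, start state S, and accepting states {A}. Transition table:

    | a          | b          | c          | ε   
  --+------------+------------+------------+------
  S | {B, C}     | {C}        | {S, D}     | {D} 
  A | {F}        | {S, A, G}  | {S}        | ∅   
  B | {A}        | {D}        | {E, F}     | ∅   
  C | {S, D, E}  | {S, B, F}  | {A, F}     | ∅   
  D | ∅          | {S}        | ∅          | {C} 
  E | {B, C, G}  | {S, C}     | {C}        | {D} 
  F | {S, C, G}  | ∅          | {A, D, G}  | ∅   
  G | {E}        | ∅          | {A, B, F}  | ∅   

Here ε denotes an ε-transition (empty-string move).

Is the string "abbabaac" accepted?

Start: ε-closure({S}) = {S, C, D}.
Read 'a': S→{B, C}, C→{S, D, E}, D→∅; now {S, B, C, D, E}.
Read 'b': S→{C}, B→{D}, C→{S, B, F}, D→{S}, E→{S, C}; now {S, B, C, D, F}.
Read 'b': S→{C}, B→{D}, C→{S, B, F}, D→{S}, F→∅; now {S, B, C, D, F}.
Read 'a': S→{B, C}, B→{A}, C→{S, D, E}, D→∅, F→{S, C, G}; now {S, A, B, C, D, E, G}.
Read 'b': S→{C}, A→{S, A, G}, B→{D}, C→{S, B, F}, D→{S}, E→{S, C}, G→∅; now {S, A, B, C, D, F, G}.
Read 'a': S→{B, C}, A→{F}, B→{A}, C→{S, D, E}, D→∅, F→{S, C, G}, G→{E}; now {S, A, B, C, D, E, F, G}.
Read 'a': S→{B, C}, A→{F}, B→{A}, C→{S, D, E}, D→∅, E→{B, C, G}, F→{S, C, G}, G→{E}; now {S, A, B, C, D, E, F, G}.
Read 'c': S→{S, D}, A→{S}, B→{E, F}, C→{A, F}, D→∅, E→{C}, F→{A, D, G}, G→{A, B, F}; now {S, A, B, C, D, E, F, G}.
The final set {S, A, B, C, D, E, F, G} contains the accepting state A.

Yes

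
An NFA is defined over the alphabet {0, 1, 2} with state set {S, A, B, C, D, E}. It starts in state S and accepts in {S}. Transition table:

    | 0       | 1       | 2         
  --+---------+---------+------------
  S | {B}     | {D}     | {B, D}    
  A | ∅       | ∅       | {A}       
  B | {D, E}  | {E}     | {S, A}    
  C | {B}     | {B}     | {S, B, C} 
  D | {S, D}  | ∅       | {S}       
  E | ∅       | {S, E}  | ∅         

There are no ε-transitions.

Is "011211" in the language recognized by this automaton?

Yes

Start in {S}.
Read '0': {S} → {B}.
Read '1': {B} → {E}.
Read '1': {E} → {S, E}.
Read '2': {S, E} → {B, D}.
Read '1': {B, D} → {E}.
Read '1': {E} → {S, E}.
The final set {S, E} contains the accepting state S.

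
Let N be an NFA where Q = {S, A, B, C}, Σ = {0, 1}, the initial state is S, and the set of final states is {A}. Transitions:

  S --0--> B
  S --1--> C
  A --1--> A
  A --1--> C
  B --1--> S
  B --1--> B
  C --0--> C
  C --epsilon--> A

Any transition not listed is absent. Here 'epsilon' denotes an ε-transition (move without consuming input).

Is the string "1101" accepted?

Start in {S}.
Read '1': S→{C}; union {C}; ε-closure = {A, C}.
Read '1': A→{A, C}, C→∅; now {A, C}.
Read '0': A→∅, C→{C}; union {C}; ε-closure = {A, C}.
Read '1': A→{A, C}, C→∅; now {A, C}.
The final set {A, C} contains the accepting state A.

Yes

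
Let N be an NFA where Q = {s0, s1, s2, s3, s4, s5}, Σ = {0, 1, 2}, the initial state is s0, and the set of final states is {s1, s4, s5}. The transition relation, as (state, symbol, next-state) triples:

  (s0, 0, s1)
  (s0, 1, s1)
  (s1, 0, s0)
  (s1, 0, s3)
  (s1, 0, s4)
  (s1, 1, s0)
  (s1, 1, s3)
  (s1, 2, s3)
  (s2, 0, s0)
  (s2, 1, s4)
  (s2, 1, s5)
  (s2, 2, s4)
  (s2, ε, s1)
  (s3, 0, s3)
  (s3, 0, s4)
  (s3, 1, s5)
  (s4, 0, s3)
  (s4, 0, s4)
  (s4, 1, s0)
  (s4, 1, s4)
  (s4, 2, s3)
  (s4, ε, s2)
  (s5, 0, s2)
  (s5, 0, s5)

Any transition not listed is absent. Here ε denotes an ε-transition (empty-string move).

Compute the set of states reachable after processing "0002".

{s1, s2, s3, s4}

Start in {s0}.
Read '0': {s0} → {s1}.
Read '0': {s1} → {s0, s1, s2, s3, s4}.
Read '0': {s0, s1, s2, s3, s4} → {s0, s1, s2, s3, s4}.
Read '2': {s0, s1, s2, s3, s4} → {s1, s2, s3, s4}.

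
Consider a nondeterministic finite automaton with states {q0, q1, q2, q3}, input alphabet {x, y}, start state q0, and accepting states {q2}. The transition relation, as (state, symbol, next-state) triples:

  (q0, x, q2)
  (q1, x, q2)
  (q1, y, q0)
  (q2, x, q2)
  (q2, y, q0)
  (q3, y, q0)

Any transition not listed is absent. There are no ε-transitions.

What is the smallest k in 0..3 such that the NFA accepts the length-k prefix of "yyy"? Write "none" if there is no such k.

none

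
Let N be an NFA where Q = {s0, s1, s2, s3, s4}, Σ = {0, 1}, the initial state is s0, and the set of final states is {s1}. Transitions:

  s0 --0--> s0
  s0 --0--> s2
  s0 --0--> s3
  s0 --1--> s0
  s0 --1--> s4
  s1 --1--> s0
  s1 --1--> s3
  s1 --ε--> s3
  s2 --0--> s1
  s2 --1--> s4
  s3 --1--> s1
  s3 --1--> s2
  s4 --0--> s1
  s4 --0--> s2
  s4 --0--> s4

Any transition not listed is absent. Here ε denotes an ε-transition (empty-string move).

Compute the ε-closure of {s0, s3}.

{s0, s3}

Begin with {s0, s3}.
No ε-moves leave this set, so the closure equals the set itself.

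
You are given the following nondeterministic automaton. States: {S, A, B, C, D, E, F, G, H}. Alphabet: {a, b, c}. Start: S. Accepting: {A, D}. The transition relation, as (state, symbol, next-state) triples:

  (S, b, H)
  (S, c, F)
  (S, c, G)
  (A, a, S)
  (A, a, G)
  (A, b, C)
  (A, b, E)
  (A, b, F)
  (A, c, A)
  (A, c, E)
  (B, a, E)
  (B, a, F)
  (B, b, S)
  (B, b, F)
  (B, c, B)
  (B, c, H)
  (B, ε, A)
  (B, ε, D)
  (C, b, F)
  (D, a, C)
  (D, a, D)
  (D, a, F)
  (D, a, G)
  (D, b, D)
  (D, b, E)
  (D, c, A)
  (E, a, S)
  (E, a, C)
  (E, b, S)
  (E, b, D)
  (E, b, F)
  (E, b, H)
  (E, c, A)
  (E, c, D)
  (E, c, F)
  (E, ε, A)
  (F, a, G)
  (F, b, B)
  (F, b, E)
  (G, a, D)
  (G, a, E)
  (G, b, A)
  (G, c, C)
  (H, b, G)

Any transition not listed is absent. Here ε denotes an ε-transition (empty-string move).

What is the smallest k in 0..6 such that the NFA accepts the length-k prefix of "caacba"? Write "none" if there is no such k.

Start in {S}.
Read 'c': S→{F, G}; now {F, G}.
Read 'a': F→{G}, G→{D, E}; union {D, E, G}; ε-closure = {A, D, E, G}.
None of the earlier sets intersect F, but {A, D, E, G} does.

2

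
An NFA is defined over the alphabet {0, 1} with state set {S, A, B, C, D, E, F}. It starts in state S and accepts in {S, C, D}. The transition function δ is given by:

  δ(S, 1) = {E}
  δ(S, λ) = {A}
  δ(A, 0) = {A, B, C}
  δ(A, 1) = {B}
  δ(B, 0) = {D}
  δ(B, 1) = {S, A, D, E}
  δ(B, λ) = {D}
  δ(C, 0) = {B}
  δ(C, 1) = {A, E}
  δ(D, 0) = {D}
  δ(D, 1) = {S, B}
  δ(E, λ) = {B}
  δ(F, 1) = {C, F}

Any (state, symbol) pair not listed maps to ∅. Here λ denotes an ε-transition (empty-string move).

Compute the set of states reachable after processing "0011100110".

{A, B, C, D}

Start: ε-closure({S}) = {S, A}.
Read '0': S→∅, A→{A, B, C}; union {A, B, C}; ε-closure = {A, B, C, D}.
Read '0': A→{A, B, C}, B→{D}, C→{B}, D→{D}; now {A, B, C, D}.
Read '1': A→{B}, B→{S, A, D, E}, C→{A, E}, D→{S, B}; now {S, A, B, D, E}.
Read '1': S→{E}, A→{B}, B→{S, A, D, E}, D→{S, B}, E→∅; now {S, A, B, D, E}.
Read '1': S→{E}, A→{B}, B→{S, A, D, E}, D→{S, B}, E→∅; now {S, A, B, D, E}.
Read '0': S→∅, A→{A, B, C}, B→{D}, D→{D}, E→∅; now {A, B, C, D}.
Read '0': A→{A, B, C}, B→{D}, C→{B}, D→{D}; now {A, B, C, D}.
Read '1': A→{B}, B→{S, A, D, E}, C→{A, E}, D→{S, B}; now {S, A, B, D, E}.
Read '1': S→{E}, A→{B}, B→{S, A, D, E}, D→{S, B}, E→∅; now {S, A, B, D, E}.
Read '0': S→∅, A→{A, B, C}, B→{D}, D→{D}, E→∅; now {A, B, C, D}.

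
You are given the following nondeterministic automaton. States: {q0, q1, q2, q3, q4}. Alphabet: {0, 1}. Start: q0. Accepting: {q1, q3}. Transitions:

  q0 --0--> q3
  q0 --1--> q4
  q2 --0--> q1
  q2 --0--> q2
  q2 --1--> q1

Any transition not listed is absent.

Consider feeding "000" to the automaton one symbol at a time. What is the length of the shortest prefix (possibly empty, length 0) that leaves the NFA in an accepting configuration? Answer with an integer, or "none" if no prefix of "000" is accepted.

Start in {q0}.
Read '0': q0→{q3}; now {q3}.
None of the earlier sets intersect F, but {q3} does.

1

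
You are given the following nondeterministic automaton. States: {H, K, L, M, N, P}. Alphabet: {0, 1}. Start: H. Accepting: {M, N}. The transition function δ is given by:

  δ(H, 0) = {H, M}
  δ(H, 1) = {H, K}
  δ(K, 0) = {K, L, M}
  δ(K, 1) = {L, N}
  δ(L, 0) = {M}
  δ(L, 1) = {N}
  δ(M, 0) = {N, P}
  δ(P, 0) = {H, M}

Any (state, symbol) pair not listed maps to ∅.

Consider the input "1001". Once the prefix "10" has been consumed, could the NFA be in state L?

Yes

Start in {H}.
Read '1': {H} → {H, K}.
Read '0': {H, K} → {H, K, L, M}.
State L is in {H, K, L, M}.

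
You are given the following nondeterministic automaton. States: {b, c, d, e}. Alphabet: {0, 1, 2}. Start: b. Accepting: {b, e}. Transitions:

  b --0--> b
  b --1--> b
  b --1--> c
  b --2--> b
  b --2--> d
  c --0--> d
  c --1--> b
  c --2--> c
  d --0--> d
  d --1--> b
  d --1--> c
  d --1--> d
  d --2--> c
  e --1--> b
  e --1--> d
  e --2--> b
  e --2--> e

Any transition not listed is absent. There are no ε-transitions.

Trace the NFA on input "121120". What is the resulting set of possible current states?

Start in {b}.
Read '1': b→{b, c}; now {b, c}.
Read '2': b→{b, d}, c→{c}; now {b, c, d}.
Read '1': b→{b, c}, c→{b}, d→{b, c, d}; now {b, c, d}.
Read '1': b→{b, c}, c→{b}, d→{b, c, d}; now {b, c, d}.
Read '2': b→{b, d}, c→{c}, d→{c}; now {b, c, d}.
Read '0': b→{b}, c→{d}, d→{d}; now {b, d}.

{b, d}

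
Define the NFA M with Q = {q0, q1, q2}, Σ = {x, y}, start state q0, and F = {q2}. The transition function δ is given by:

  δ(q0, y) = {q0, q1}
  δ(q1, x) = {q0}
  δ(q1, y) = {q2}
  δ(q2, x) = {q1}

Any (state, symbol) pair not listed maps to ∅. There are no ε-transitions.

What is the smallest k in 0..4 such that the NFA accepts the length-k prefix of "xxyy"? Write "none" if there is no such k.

none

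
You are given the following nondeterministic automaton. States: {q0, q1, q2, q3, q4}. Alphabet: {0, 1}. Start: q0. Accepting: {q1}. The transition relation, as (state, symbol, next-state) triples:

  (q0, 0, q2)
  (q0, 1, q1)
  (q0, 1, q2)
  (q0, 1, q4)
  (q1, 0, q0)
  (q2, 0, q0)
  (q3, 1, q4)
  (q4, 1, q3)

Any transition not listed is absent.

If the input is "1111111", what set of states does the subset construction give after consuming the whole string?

{q4}

Start in {q0}.
Read '1': q0→{q1, q2, q4}; now {q1, q2, q4}.
Read '1': q1→∅, q2→∅, q4→{q3}; now {q3}.
Read '1': q3→{q4}; now {q4}.
Read '1': q4→{q3}; now {q3}.
Read '1': q3→{q4}; now {q4}.
Read '1': q4→{q3}; now {q3}.
Read '1': q3→{q4}; now {q4}.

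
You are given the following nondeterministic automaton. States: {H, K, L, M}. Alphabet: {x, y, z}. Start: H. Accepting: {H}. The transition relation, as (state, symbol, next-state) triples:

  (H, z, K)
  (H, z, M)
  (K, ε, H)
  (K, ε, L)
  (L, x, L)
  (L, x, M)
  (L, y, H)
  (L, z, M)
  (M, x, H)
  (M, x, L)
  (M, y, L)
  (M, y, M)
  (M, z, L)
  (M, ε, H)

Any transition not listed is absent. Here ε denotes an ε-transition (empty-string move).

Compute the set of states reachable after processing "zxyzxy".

Start in {H}.
Read 'z': {H} → {H, K, L, M}.
Read 'x': {H, K, L, M} → {H, L, M}.
Read 'y': {H, L, M} → {H, L, M}.
Read 'z': {H, L, M} → {H, K, L, M}.
Read 'x': {H, K, L, M} → {H, L, M}.
Read 'y': {H, L, M} → {H, L, M}.

{H, L, M}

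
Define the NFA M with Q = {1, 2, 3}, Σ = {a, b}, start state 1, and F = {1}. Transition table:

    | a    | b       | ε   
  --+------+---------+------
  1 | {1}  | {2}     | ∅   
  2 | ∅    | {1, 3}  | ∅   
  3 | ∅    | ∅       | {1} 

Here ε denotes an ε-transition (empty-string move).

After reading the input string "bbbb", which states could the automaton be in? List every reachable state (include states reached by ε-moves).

{1, 3}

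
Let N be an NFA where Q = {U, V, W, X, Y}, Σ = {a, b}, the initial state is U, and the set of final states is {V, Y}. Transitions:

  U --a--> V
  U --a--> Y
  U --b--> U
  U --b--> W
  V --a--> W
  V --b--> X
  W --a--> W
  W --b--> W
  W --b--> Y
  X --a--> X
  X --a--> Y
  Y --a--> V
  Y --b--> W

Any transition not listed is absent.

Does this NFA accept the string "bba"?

Yes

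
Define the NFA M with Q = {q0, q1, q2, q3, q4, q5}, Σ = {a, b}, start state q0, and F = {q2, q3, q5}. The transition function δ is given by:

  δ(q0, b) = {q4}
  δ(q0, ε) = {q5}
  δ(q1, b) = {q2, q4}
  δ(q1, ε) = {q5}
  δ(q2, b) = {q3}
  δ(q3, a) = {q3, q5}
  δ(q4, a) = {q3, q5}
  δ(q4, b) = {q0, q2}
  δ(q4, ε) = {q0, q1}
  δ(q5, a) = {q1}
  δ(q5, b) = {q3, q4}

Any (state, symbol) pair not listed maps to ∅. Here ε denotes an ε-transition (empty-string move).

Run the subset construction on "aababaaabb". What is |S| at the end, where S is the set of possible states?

Start: ε-closure({q0}) = {q0, q5}.
Read 'a': {q0, q5} → {q1, q5}.
Read 'a': {q1, q5} → {q1, q5}.
Read 'b': {q1, q5} → {q0, q1, q2, q3, q4, q5}.
Read 'a': {q0, q1, q2, q3, q4, q5} → {q1, q3, q5}.
Read 'b': {q1, q3, q5} → {q0, q1, q2, q3, q4, q5}.
Read 'a': {q0, q1, q2, q3, q4, q5} → {q1, q3, q5}.
Read 'a': {q1, q3, q5} → {q1, q3, q5}.
Read 'a': {q1, q3, q5} → {q1, q3, q5}.
Read 'b': {q1, q3, q5} → {q0, q1, q2, q3, q4, q5}.
Read 'b': {q0, q1, q2, q3, q4, q5} → {q0, q1, q2, q3, q4, q5}.
That set has 6 states.

6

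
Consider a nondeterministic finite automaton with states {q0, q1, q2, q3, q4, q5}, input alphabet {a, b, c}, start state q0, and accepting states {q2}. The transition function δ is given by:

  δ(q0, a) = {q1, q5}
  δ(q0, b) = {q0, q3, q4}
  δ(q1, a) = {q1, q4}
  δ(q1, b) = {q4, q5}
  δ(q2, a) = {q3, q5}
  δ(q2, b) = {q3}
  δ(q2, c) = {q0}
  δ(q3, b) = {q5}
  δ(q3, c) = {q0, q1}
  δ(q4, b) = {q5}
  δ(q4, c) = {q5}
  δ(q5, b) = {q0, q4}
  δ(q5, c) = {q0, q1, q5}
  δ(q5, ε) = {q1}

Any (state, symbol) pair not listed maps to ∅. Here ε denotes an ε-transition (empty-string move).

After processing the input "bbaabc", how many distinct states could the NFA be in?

3

Start in {q0}.
Read 'b': q0→{q0, q3, q4}; now {q0, q3, q4}.
Read 'b': q0→{q0, q3, q4}, q3→{q5}, q4→{q5}; union {q0, q3, q4, q5}; ε-closure = {q0, q1, q3, q4, q5}.
Read 'a': q0→{q1, q5}, q1→{q1, q4}, q3→∅, q4→∅, q5→∅; now {q1, q4, q5}.
Read 'a': q1→{q1, q4}, q4→∅, q5→∅; now {q1, q4}.
Read 'b': q1→{q4, q5}, q4→{q5}; union {q4, q5}; ε-closure = {q1, q4, q5}.
Read 'c': q1→∅, q4→{q5}, q5→{q0, q1, q5}; now {q0, q1, q5}.
That set has 3 states.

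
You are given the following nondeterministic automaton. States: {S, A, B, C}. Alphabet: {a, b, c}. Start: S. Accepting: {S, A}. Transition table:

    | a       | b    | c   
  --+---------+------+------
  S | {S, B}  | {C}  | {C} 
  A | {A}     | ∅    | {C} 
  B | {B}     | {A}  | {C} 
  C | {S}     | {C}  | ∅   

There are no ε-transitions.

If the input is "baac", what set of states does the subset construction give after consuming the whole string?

Start in {S}.
Read 'b': {S} → {C}.
Read 'a': {C} → {S}.
Read 'a': {S} → {S, B}.
Read 'c': {S, B} → {C}.

{C}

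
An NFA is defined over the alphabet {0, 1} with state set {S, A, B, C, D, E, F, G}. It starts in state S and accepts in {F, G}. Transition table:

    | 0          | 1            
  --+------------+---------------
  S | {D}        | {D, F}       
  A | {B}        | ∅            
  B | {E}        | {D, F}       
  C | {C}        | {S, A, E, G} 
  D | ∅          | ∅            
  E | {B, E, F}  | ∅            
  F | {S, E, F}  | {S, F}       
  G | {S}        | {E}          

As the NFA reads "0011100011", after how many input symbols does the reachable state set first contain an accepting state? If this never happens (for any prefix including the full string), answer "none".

none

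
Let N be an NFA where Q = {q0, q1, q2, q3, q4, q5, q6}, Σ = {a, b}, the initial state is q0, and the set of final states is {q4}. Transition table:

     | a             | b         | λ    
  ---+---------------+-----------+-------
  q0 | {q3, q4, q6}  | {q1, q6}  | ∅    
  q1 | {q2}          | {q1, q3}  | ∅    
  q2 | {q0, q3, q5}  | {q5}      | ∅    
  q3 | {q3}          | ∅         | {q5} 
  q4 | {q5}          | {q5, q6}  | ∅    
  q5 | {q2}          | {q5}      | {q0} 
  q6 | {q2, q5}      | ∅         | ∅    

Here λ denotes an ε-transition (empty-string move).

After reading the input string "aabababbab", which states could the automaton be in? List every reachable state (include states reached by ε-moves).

Start in {q0}.
Read 'a': q0→{q3, q4, q6}; union {q3, q4, q6}; ε-closure = {q0, q3, q4, q5, q6}.
Read 'a': q0→{q3, q4, q6}, q3→{q3}, q4→{q5}, q5→{q2}, q6→{q2, q5}; union {q2, q3, q4, q5, q6}; ε-closure = {q0, q2, q3, q4, q5, q6}.
Read 'b': q0→{q1, q6}, q2→{q5}, q3→∅, q4→{q5, q6}, q5→{q5}, q6→∅; union {q1, q5, q6}; ε-closure = {q0, q1, q5, q6}.
Read 'a': q0→{q3, q4, q6}, q1→{q2}, q5→{q2}, q6→{q2, q5}; union {q2, q3, q4, q5, q6}; ε-closure = {q0, q2, q3, q4, q5, q6}.
Read 'b': q0→{q1, q6}, q2→{q5}, q3→∅, q4→{q5, q6}, q5→{q5}, q6→∅; union {q1, q5, q6}; ε-closure = {q0, q1, q5, q6}.
Read 'a': q0→{q3, q4, q6}, q1→{q2}, q5→{q2}, q6→{q2, q5}; union {q2, q3, q4, q5, q6}; ε-closure = {q0, q2, q3, q4, q5, q6}.
Read 'b': q0→{q1, q6}, q2→{q5}, q3→∅, q4→{q5, q6}, q5→{q5}, q6→∅; union {q1, q5, q6}; ε-closure = {q0, q1, q5, q6}.
Read 'b': q0→{q1, q6}, q1→{q1, q3}, q5→{q5}, q6→∅; union {q1, q3, q5, q6}; ε-closure = {q0, q1, q3, q5, q6}.
Read 'a': q0→{q3, q4, q6}, q1→{q2}, q3→{q3}, q5→{q2}, q6→{q2, q5}; union {q2, q3, q4, q5, q6}; ε-closure = {q0, q2, q3, q4, q5, q6}.
Read 'b': q0→{q1, q6}, q2→{q5}, q3→∅, q4→{q5, q6}, q5→{q5}, q6→∅; union {q1, q5, q6}; ε-closure = {q0, q1, q5, q6}.

{q0, q1, q5, q6}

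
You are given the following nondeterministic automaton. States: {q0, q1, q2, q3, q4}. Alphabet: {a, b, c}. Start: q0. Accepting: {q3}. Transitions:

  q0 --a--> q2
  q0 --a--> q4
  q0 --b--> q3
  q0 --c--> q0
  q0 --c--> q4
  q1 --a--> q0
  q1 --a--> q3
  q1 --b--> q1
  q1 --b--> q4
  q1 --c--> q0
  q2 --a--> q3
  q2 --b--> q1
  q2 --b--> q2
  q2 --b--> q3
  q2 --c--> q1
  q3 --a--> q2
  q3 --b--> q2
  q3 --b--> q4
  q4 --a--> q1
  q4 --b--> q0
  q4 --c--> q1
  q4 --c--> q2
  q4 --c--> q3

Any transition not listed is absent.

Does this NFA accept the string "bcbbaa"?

Start in {q0}.
Read 'b': q0→{q3}; now {q3}.
Read 'c': q3→∅; now ∅.
The set is empty and remains empty for the remaining 4 symbols.
The final set ∅ contains no accepting state.

No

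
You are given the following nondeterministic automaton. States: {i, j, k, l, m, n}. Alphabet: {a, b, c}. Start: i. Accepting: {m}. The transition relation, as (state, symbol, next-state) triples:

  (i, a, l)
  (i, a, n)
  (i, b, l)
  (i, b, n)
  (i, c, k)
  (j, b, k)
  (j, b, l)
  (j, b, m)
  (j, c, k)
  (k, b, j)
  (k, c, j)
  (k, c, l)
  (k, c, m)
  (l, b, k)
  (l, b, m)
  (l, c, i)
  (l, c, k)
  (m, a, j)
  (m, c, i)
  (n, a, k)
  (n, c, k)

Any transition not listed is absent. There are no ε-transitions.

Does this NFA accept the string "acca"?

No

Start in {i}.
Read 'a': i→{l, n}; now {l, n}.
Read 'c': l→{i, k}, n→{k}; now {i, k}.
Read 'c': i→{k}, k→{j, l, m}; now {j, k, l, m}.
Read 'a': j→∅, k→∅, l→∅, m→{j}; now {j}.
The final set {j} contains no accepting state.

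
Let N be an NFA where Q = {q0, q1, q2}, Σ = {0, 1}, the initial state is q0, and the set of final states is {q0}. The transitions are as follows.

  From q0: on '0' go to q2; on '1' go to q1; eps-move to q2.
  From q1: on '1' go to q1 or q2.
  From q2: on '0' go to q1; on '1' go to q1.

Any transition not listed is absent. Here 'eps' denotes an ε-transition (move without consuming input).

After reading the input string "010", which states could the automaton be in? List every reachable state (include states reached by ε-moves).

{q1}

Start: ε-closure({q0}) = {q0, q2}.
Read '0': {q0, q2} → {q1, q2}.
Read '1': {q1, q2} → {q1, q2}.
Read '0': {q1, q2} → {q1}.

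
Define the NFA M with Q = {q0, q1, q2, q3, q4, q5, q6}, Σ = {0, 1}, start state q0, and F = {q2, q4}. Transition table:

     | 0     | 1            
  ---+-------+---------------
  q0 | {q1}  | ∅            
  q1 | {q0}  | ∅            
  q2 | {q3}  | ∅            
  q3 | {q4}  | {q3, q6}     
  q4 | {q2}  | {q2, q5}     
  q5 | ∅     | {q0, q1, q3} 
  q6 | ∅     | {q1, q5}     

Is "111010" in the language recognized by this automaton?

No

Start in {q0}.
Read '1': q0→∅; now ∅.
The set is empty and remains empty for the remaining 5 symbols.
The final set ∅ contains no accepting state.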